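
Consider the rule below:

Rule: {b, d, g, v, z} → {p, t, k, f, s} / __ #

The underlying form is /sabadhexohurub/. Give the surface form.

/b/ is a voiced obstruent in word-final position, so it devoices to [p].
The other instances of /b/, /d/ do not occur in the required environment and remain unchanged.
Surface form: [sabadhexohurup].

sabadhexohurup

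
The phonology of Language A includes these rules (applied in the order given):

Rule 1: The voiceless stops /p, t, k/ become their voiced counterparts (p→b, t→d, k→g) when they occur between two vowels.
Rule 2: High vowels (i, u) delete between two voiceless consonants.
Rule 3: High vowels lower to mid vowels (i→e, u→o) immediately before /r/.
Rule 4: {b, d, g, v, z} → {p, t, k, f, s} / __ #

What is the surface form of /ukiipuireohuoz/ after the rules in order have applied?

ugiibuereohuos

Rule 1 (intervocalic voicing): /k/ is a voiceless stop between vowels /u/ and /i/, so it voices to [g]. /p/ is a voiceless stop between vowels /i/ and /u/, so it voices to [b]. /ukiipuireohuoz/ → ugiibuireohuoz.
Rule 2 (high vowel syncope): no segment meets the environment; /ugiibuireohuoz/ is unchanged.
Rule 3 (pre-rhotic lowering): /i/ is a high vowel immediately before /r/, so it lowers to [e]. /ugiibuireohuoz/ → ugiibuereohuoz.
Rule 4 (final devoicing): /z/ is a voiced obstruent in word-final position, so it devoices to [s]. /ugiibuereohuoz/ → ugiibuereohuos.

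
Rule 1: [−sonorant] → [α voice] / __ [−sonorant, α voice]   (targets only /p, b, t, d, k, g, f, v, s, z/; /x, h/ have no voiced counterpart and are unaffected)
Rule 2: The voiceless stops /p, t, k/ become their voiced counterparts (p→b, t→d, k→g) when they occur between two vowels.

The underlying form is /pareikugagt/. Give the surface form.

pareigugakt

Rule 1 (regressive voicing assimilation): /g/ precedes the voiceless obstruent /t/, so it devoices to [k] by assimilation. /pareikugagt/ → pareikugakt.
Rule 2 (intervocalic voicing): /k/ is a voiceless stop between vowels /i/ and /u/, so it voices to [g]. /pareikugakt/ → pareigugakt.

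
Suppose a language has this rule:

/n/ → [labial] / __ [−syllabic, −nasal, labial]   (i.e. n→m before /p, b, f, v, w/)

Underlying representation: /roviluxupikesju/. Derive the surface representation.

No segment of /roviluxupikesju/ meets the structural description of the rule, so the form surfaces unchanged.

roviluxupikesju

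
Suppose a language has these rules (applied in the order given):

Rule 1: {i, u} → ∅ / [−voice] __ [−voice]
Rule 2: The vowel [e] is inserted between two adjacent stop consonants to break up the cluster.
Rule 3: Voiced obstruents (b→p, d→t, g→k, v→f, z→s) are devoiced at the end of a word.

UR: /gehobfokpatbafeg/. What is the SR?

Rule 1 (high vowel syncope): no segment meets the environment; /gehobfokpatbafeg/ is unchanged.
Rule 2 (stop-cluster e-epenthesis): /k/ and /p/ form a stop–stop cluster, so [e] is inserted between them. /t/ and /b/ form a stop–stop cluster, so [e] is inserted between them. /gehobfokpatbafeg/ → gehobfokepatebafeg.
Rule 3 (final devoicing): /g/ is a voiced obstruent in word-final position, so it devoices to [k]. /gehobfokepatebafeg/ → gehobfokepatebafek.

gehobfokepatebafek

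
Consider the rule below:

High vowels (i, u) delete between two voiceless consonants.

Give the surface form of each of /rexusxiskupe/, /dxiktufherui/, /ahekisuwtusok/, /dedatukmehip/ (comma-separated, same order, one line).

rexsxskpe, dxktfherui, aheksuwtsok, dedatkmehp

/rexusxiskupe/: /u/ is a high vowel flanked by voiceless consonants /x/ and /s/, so it deletes. /i/ is a high vowel flanked by voiceless consonants /x/ and /s/, so it deletes. /u/ is a high vowel flanked by voiceless consonants /k/ and /p/, so it deletes. → [rexsxskpe].
/dxiktufherui/: /i/ is a high vowel flanked by voiceless consonants /x/ and /k/, so it deletes. /u/ is a high vowel flanked by voiceless consonants /t/ and /f/, so it deletes. → [dxktfherui].
/ahekisuwtusok/: /i/ is a high vowel flanked by voiceless consonants /k/ and /s/, so it deletes. /u/ is a high vowel flanked by voiceless consonants /t/ and /s/, so it deletes. → [aheksuwtsok].
/dedatukmehip/: /u/ is a high vowel flanked by voiceless consonants /t/ and /k/, so it deletes. /i/ is a high vowel flanked by voiceless consonants /h/ and /p/, so it deletes. → [dedatkmehp].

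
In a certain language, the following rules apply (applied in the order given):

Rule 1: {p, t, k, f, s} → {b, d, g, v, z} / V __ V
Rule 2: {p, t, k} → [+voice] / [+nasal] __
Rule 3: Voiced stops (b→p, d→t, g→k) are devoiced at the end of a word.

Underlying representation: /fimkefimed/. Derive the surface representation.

Rule 1 (intervocalic voicing): /f/ is a voiceless obstruent between vowels /e/ and /i/, so it voices to [v]. /fimkefimed/ → fimkevimed.
Rule 2 (post-nasal voicing): /k/ is a voiceless stop immediately after the nasal /m/, so it voices to [g]. /fimkevimed/ → fimgevimed.
Rule 3 (final devoicing): /d/ is a voiced stop in word-final position, so it devoices to [t]. /fimgevimed/ → fimgevimet.

fimgevimet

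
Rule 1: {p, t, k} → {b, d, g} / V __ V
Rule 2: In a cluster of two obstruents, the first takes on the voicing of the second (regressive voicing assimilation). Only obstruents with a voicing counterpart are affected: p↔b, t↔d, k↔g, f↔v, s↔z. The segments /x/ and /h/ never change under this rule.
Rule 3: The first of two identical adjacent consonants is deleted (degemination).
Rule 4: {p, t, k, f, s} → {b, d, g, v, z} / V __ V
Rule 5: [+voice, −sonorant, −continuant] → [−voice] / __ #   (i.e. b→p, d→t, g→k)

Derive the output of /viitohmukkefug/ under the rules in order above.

viidohmugevuk

Rule 1 (intervocalic voicing): /t/ is a voiceless stop between vowels /i/ and /o/, so it voices to [d]. /viitohmukkefug/ → viidohmukkefug.
Rule 2 (regressive voicing assimilation): no segment meets the environment; /viidohmukkefug/ is unchanged.
Rule 3 (degemination): /kk/ is a geminate; the first /k/ deletes. /viidohmukkefug/ → viidohmukefug.
Rule 4 (intervocalic voicing): /k/ is a voiceless obstruent between vowels /u/ and /e/, so it voices to [g]. /f/ is a voiceless obstruent between vowels /e/ and /u/, so it voices to [v]. /viidohmukefug/ → viidohmugevug.
Rule 5 (final devoicing): /g/ is a voiced stop in word-final position, so it devoices to [k]. /viidohmugevug/ → viidohmugevuk.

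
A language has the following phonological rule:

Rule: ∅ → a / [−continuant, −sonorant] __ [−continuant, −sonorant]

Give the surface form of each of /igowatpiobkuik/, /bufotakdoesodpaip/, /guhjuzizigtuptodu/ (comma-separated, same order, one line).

/igowatpiobkuik/: /t/ and /p/ form a stop–stop cluster, so [a] is inserted between them. /b/ and /k/ form a stop–stop cluster, so [a] is inserted between them. → [igowatapiobakuik].
/bufotakdoesodpaip/: /k/ and /d/ form a stop–stop cluster, so [a] is inserted between them. /d/ and /p/ form a stop–stop cluster, so [a] is inserted between them. → [bufotakadoesodapaip].
/guhjuzizigtuptodu/: /g/ and /t/ form a stop–stop cluster, so [a] is inserted between them. /p/ and /t/ form a stop–stop cluster, so [a] is inserted between them. → [guhjuzizigatupatodu].

igowatapiobakuik, bufotakadoesodapaip, guhjuzizigatupatodu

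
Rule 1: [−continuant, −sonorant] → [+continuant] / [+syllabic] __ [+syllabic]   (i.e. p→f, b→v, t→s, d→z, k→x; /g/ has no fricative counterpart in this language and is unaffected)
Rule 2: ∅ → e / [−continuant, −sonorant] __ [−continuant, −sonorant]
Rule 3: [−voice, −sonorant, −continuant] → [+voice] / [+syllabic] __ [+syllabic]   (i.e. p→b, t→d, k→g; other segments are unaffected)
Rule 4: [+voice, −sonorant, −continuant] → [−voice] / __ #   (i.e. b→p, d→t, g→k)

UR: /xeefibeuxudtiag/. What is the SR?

Rule 1 (intervocalic spirantization): /b/ is a stop between vowels /i/ and /e/, so it spirantizes to the fricative [v]. /xeefibeuxudtiag/ → xeefiveuxudtiag.
Rule 2 (stop-cluster e-epenthesis): /d/ and /t/ form a stop–stop cluster, so [e] is inserted between them. /xeefiveuxudtiag/ → xeefiveuxudetiag.
Rule 3 (intervocalic voicing): /t/ is a voiceless stop between vowels /e/ and /i/, so it voices to [d]. /xeefiveuxudetiag/ → xeefiveuxudediag.
Rule 4 (final devoicing): /g/ is a voiced stop in word-final position, so it devoices to [k]. /xeefiveuxudediag/ → xeefiveuxudediak.

xeefiveuxudediak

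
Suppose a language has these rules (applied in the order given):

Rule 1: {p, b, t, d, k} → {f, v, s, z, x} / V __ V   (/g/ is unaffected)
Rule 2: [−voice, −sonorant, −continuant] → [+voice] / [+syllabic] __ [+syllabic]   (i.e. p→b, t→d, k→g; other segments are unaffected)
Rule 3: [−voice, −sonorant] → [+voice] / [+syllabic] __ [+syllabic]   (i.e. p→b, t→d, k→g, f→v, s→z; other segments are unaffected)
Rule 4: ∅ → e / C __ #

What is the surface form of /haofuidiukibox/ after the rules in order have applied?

haovuiziuxivoxe

Rule 1 (intervocalic spirantization): /d/ is a stop between vowels /i/ and /i/, so it spirantizes to the fricative [z]. /k/ is a stop between vowels /u/ and /i/, so it spirantizes to the fricative [x]. /b/ is a stop between vowels /i/ and /o/, so it spirantizes to the fricative [v]. /haofuidiukibox/ → haofuiziuxivox.
Rule 2 (intervocalic voicing): no segment meets the environment; /haofuiziuxivox/ is unchanged.
Rule 3 (intervocalic voicing): /f/ is a voiceless obstruent between vowels /o/ and /u/, so it voices to [v]. /haofuiziuxivox/ → haovuiziuxivox.
Rule 4 (final e-epenthesis): the form ends in the consonant /x/, so [e] is inserted word-finally. /haovuiziuxivox/ → haovuiziuxivoxe.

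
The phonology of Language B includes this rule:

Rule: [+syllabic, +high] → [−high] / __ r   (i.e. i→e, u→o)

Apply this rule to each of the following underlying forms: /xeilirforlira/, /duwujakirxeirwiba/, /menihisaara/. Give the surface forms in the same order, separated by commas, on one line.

/xeilirforlira/: /i/ is a high vowel immediately before /r/, so it lowers to [e]. /i/ is a high vowel immediately before /r/, so it lowers to [e]. → [xeilerforlera].
/duwujakirxeirwiba/: /i/ is a high vowel immediately before /r/, so it lowers to [e]. /i/ is a high vowel immediately before /r/, so it lowers to [e]. → [duwujakerxeerwiba].
/menihisaara/: the rule's environment is not met; surfaces unchanged as [menihisaara].

xeilerforlera, duwujakerxeerwiba, menihisaara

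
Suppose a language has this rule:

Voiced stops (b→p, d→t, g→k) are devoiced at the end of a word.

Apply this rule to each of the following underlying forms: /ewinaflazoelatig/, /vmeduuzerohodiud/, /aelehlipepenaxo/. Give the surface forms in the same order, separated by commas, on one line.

/ewinaflazoelatig/: /g/ is a voiced stop in word-final position, so it devoices to [k]. → [ewinaflazoelatik].
/vmeduuzerohodiud/: /d/ is a voiced stop in word-final position, so it devoices to [t]. → [vmeduuzerohodiut].
/aelehlipepenaxo/: the rule's environment is not met; surfaces unchanged as [aelehlipepenaxo].

ewinaflazoelatik, vmeduuzerohodiut, aelehlipepenaxo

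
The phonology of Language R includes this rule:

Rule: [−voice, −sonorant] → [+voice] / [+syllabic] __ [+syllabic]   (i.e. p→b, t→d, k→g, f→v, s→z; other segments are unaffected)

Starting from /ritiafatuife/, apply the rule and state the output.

ridiavaduive

/t/ is a voiceless obstruent between vowels /i/ and /i/, so it voices to [d].
/f/ is a voiceless obstruent between vowels /a/ and /a/, so it voices to [v].
/t/ is a voiceless obstruent between vowels /a/ and /u/, so it voices to [d].
/f/ is a voiceless obstruent between vowels /i/ and /e/, so it voices to [v].
Surface form: [ridiavaduive].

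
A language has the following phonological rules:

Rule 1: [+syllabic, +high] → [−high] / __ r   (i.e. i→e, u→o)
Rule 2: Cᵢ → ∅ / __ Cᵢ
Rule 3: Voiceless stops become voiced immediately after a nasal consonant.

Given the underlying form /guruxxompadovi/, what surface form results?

goruxombadovi

Rule 1 (pre-rhotic lowering): /u/ is a high vowel immediately before /r/, so it lowers to [o]. /guruxxompadovi/ → goruxxompadovi.
Rule 2 (degemination): /xx/ is a geminate; the first /x/ deletes. /goruxxompadovi/ → goruxompadovi.
Rule 3 (post-nasal voicing): /p/ is a voiceless stop immediately after the nasal /m/, so it voices to [b]. /goruxompadovi/ → goruxombadovi.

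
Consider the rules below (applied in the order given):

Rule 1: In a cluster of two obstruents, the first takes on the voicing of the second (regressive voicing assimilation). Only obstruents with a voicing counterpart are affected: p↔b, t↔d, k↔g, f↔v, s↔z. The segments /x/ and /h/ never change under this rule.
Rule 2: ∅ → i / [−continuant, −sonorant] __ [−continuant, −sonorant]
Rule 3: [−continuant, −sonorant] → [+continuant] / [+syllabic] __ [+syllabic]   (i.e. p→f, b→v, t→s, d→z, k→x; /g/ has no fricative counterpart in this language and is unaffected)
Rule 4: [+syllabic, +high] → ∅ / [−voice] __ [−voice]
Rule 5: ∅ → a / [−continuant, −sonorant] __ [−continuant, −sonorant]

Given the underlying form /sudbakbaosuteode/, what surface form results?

Rule 1 (regressive voicing assimilation): /k/ precedes the voiced obstruent /b/, so it voices to [g] by assimilation. /sudbakbaosuteode/ → sudbagbaosuteode.
Rule 2 (stop-cluster i-epenthesis): /d/ and /b/ form a stop–stop cluster, so [i] is inserted between them. /g/ and /b/ form a stop–stop cluster, so [i] is inserted between them. /sudbagbaosuteode/ → sudibagibaosuteode.
Rule 3 (intervocalic spirantization): /d/ is a stop between vowels /u/ and /i/, so it spirantizes to the fricative [z]. /b/ is a stop between vowels /i/ and /a/, so it spirantizes to the fricative [v]. /b/ is a stop between vowels /i/ and /a/, so it spirantizes to the fricative [v]. /t/ is a stop between vowels /u/ and /e/, so it spirantizes to the fricative [s]. /d/ is a stop between vowels /o/ and /e/, so it spirantizes to the fricative [z]. /sudibagibaosuteode/ → suzivagivaosuseoze.
Rule 4 (high vowel syncope): /u/ is a high vowel flanked by voiceless consonants /s/ and /s/, so it deletes. /suzivagivaosuseoze/ → suzivagivaosseoze.
Rule 5 (stop-cluster a-epenthesis): no segment meets the environment; /suzivagivaosseoze/ is unchanged.

suzivagivaosseoze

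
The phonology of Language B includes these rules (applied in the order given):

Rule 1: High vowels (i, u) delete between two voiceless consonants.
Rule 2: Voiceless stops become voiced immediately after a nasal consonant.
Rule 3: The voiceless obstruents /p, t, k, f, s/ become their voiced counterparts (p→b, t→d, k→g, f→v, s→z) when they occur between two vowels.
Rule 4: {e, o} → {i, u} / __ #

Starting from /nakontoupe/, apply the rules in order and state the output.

nagondoubi

Rule 1 (high vowel syncope): no segment meets the environment; /nakontoupe/ is unchanged.
Rule 2 (post-nasal voicing): /t/ is a voiceless stop immediately after the nasal /n/, so it voices to [d]. /nakontoupe/ → nakondoupe.
Rule 3 (intervocalic voicing): /k/ is a voiceless obstruent between vowels /a/ and /o/, so it voices to [g]. /p/ is a voiceless obstruent between vowels /u/ and /e/, so it voices to [b]. /nakondoupe/ → nagondoube.
Rule 4 (final vowel raising): /e/ is a mid vowel in word-final position, so it raises to [i]. /nagondoube/ → nagondoubi.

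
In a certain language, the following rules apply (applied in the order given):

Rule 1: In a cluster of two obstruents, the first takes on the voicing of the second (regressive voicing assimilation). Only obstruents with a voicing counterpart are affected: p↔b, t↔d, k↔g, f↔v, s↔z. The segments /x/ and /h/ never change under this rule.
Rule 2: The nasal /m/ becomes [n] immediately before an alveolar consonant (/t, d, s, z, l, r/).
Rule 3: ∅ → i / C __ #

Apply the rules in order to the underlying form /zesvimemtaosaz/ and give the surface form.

zezvimentaosazi

Rule 1 (regressive voicing assimilation): /s/ precedes the voiced obstruent /v/, so it voices to [z] by assimilation. /zesvimemtaosaz/ → zezvimemtaosaz.
Rule 2 (nasal place assimilation): /m/ precedes the alveolar consonant /t/, so it assimilates in place to [n]. /zezvimemtaosaz/ → zezvimentaosaz.
Rule 3 (final i-epenthesis): the form ends in the consonant /z/, so [i] is inserted word-finally. /zezvimentaosaz/ → zezvimentaosazi.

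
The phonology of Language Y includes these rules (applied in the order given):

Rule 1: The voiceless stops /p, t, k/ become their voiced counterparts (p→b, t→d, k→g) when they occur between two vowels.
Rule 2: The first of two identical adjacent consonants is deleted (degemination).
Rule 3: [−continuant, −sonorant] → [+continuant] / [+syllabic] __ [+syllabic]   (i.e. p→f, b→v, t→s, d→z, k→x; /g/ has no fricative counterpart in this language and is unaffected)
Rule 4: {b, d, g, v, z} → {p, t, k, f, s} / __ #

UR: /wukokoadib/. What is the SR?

Rule 1 (intervocalic voicing): /k/ is a voiceless stop between vowels /u/ and /o/, so it voices to [g]. /k/ is a voiceless stop between vowels /o/ and /o/, so it voices to [g]. /wukokoadib/ → wugogoadib.
Rule 2 (degemination): no segment meets the environment; /wugogoadib/ is unchanged.
Rule 3 (intervocalic spirantization): /d/ is a stop between vowels /a/ and /i/, so it spirantizes to the fricative [z]. /wugogoadib/ → wugogoazib.
Rule 4 (final devoicing): /b/ is a voiced obstruent in word-final position, so it devoices to [p]. /wugogoazib/ → wugogoazip.

wugogoazip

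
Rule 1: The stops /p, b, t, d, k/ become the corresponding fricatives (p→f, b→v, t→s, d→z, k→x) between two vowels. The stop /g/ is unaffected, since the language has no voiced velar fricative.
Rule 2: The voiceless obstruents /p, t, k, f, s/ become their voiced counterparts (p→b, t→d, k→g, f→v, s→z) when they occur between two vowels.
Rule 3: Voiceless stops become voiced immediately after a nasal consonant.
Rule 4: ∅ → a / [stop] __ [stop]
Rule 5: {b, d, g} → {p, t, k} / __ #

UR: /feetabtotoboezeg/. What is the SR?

Rule 1 (intervocalic spirantization): /t/ is a stop between vowels /e/ and /a/, so it spirantizes to the fricative [s]. /t/ is a stop between vowels /o/ and /o/, so it spirantizes to the fricative [s]. /b/ is a stop between vowels /o/ and /o/, so it spirantizes to the fricative [v]. /feetabtotoboezeg/ → feesabtosovoezeg.
Rule 2 (intervocalic voicing): /s/ is a voiceless obstruent between vowels /e/ and /a/, so it voices to [z]. /s/ is a voiceless obstruent between vowels /o/ and /o/, so it voices to [z]. /feesabtosovoezeg/ → feezabtozovoezeg.
Rule 3 (post-nasal voicing): no segment meets the environment; /feezabtozovoezeg/ is unchanged.
Rule 4 (stop-cluster a-epenthesis): /b/ and /t/ form a stop–stop cluster, so [a] is inserted between them. /feezabtozovoezeg/ → feezabatozovoezeg.
Rule 5 (final devoicing): /g/ is a voiced stop in word-final position, so it devoices to [k]. /feezabatozovoezeg/ → feezabatozovoezek.

feezabatozovoezek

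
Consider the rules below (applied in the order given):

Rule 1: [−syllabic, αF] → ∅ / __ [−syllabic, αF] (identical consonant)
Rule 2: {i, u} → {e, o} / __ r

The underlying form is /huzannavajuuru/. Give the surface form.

huzanavajuoru

Rule 1 (degemination): /nn/ is a geminate; the first /n/ deletes. /huzannavajuuru/ → huzanavajuuru.
Rule 2 (pre-rhotic lowering): /u/ is a high vowel immediately before /r/, so it lowers to [o]. /huzanavajuuru/ → huzanavajuoru.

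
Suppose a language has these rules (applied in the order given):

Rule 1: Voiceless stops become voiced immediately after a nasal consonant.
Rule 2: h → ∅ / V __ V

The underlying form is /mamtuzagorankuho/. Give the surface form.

mamduzagoranguo

Rule 1 (post-nasal voicing): /t/ is a voiceless stop immediately after the nasal /m/, so it voices to [d]. /k/ is a voiceless stop immediately after the nasal /n/, so it voices to [g]. /mamtuzagorankuho/ → mamduzagoranguho.
Rule 2 (intervocalic h-deletion): /h/ occurs between vowels /u/ and /o/, so it deletes. /mamduzagoranguho/ → mamduzagoranguo.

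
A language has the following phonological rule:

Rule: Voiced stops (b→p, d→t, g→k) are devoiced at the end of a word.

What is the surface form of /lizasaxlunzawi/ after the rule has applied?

No segment of /lizasaxlunzawi/ meets the structural description of the rule, so the form surfaces unchanged.

lizasaxlunzawi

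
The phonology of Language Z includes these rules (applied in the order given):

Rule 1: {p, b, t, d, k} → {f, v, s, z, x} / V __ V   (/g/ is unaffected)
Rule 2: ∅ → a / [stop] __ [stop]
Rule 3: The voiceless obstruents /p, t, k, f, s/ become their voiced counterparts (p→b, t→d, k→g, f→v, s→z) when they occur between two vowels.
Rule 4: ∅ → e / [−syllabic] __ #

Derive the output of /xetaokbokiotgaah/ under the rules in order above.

Rule 1 (intervocalic spirantization): /t/ is a stop between vowels /e/ and /a/, so it spirantizes to the fricative [s]. /k/ is a stop between vowels /o/ and /i/, so it spirantizes to the fricative [x]. /xetaokbokiotgaah/ → xesaokboxiotgaah.
Rule 2 (stop-cluster a-epenthesis): /k/ and /b/ form a stop–stop cluster, so [a] is inserted between them. /t/ and /g/ form a stop–stop cluster, so [a] is inserted between them. /xesaokboxiotgaah/ → xesaokaboxiotagaah.
Rule 3 (intervocalic voicing): /s/ is a voiceless obstruent between vowels /e/ and /a/, so it voices to [z]. /k/ is a voiceless obstruent between vowels /o/ and /a/, so it voices to [g]. /t/ is a voiceless obstruent between vowels /o/ and /a/, so it voices to [d]. /xesaokaboxiotagaah/ → xezaogaboxiodagaah.
Rule 4 (final e-epenthesis): the form ends in the consonant /h/, so [e] is inserted word-finally. /xezaogaboxiodagaah/ → xezaogaboxiodagaahe.

xezaogaboxiodagaahe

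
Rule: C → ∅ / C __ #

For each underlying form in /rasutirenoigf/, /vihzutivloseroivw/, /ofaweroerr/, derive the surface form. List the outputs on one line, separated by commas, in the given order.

/rasutirenoigf/: /f/ is the second consonant of a word-final cluster /gf/, so it deletes. → [rasutirenoig].
/vihzutivloseroivw/: /w/ is the second consonant of a word-final cluster /vw/, so it deletes. → [vihzutivloseroiv].
/ofaweroerr/: /r/ is the second consonant of a word-final cluster /rr/, so it deletes. → [ofaweroer].

rasutirenoig, vihzutivloseroiv, ofaweroer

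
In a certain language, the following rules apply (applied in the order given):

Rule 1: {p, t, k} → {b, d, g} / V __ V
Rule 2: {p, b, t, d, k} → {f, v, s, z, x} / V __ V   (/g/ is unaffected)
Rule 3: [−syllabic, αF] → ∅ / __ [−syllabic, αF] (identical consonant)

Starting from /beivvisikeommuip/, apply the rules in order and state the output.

beivisigeomuip

Rule 1 (intervocalic voicing): /k/ is a voiceless stop between vowels /i/ and /e/, so it voices to [g]. /beivvisikeommuip/ → beivvisigeommuip.
Rule 2 (intervocalic spirantization): no segment meets the environment; /beivvisigeommuip/ is unchanged.
Rule 3 (degemination): /vv/ is a geminate; the first /v/ deletes. /mm/ is a geminate; the first /m/ deletes. /beivvisigeommuip/ → beivisigeomuip.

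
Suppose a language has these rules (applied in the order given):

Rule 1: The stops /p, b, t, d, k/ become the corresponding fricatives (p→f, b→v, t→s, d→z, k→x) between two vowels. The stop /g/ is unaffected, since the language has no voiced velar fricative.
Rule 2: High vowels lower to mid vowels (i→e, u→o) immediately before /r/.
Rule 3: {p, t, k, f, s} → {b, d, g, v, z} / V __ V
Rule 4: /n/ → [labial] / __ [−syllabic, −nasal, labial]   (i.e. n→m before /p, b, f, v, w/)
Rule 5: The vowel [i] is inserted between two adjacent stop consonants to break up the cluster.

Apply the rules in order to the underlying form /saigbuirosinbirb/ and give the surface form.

saigibuerozimberb

Rule 1 (intervocalic spirantization): no segment meets the environment; /saigbuirosinbirb/ is unchanged.
Rule 2 (pre-rhotic lowering): /i/ is a high vowel immediately before /r/, so it lowers to [e]. /i/ is a high vowel immediately before /r/, so it lowers to [e]. /saigbuirosinbirb/ → saigbuerosinberb.
Rule 3 (intervocalic voicing): /s/ is a voiceless obstruent between vowels /o/ and /i/, so it voices to [z]. /saigbuerosinberb/ → saigbuerozinberb.
Rule 4 (nasal place assimilation): /n/ precedes the labial consonant /b/, so it assimilates in place to [m]. /saigbuerozinberb/ → saigbuerozimberb.
Rule 5 (stop-cluster i-epenthesis): /g/ and /b/ form a stop–stop cluster, so [i] is inserted between them. /saigbuerozimberb/ → saigibuerozimberb.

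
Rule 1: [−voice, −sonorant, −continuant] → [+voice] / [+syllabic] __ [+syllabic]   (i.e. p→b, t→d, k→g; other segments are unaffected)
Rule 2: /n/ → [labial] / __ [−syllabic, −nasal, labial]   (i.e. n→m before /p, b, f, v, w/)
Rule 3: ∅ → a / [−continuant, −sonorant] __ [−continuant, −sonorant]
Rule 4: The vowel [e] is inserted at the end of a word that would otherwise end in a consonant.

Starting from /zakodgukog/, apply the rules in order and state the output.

zagodagugoge

Rule 1 (intervocalic voicing): /k/ is a voiceless stop between vowels /a/ and /o/, so it voices to [g]. /k/ is a voiceless stop between vowels /u/ and /o/, so it voices to [g]. /zakodgukog/ → zagodgugog.
Rule 2 (nasal place assimilation): no segment meets the environment; /zagodgugog/ is unchanged.
Rule 3 (stop-cluster a-epenthesis): /d/ and /g/ form a stop–stop cluster, so [a] is inserted between them. /zagodgugog/ → zagodagugog.
Rule 4 (final e-epenthesis): the form ends in the consonant /g/, so [e] is inserted word-finally. /zagodagugog/ → zagodagugoge.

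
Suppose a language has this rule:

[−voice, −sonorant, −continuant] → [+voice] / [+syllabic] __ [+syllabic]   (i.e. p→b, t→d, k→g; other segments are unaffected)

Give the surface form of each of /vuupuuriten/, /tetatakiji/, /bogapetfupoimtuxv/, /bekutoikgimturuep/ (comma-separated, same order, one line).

vuubuuriden, tedadagiji, bogabetfuboimtuxv, begudoikgimturuep

/vuupuuriten/: /p/ is a voiceless stop between vowels /u/ and /u/, so it voices to [b]. /t/ is a voiceless stop between vowels /i/ and /e/, so it voices to [d]. → [vuubuuriden].
/tetatakiji/: /t/ is a voiceless stop between vowels /e/ and /a/, so it voices to [d]. /t/ is a voiceless stop between vowels /a/ and /a/, so it voices to [d]. /k/ is a voiceless stop between vowels /a/ and /i/, so it voices to [g]. → [tedadagiji].
/bogapetfupoimtuxv/: /p/ is a voiceless stop between vowels /a/ and /e/, so it voices to [b]. /p/ is a voiceless stop between vowels /u/ and /o/, so it voices to [b]. → [bogabetfuboimtuxv].
/bekutoikgimturuep/: /k/ is a voiceless stop between vowels /e/ and /u/, so it voices to [g]. /t/ is a voiceless stop between vowels /u/ and /o/, so it voices to [d]. → [begudoikgimturuep].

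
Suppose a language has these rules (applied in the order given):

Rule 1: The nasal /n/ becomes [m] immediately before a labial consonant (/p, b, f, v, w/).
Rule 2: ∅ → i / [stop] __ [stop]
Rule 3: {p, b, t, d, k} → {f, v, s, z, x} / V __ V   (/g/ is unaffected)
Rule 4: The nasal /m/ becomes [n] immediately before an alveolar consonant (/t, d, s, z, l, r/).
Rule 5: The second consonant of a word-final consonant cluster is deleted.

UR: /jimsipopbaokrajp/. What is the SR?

Rule 1 (nasal place assimilation): no segment meets the environment; /jimsipopbaokrajp/ is unchanged.
Rule 2 (stop-cluster i-epenthesis): /p/ and /b/ form a stop–stop cluster, so [i] is inserted between them. /jimsipopbaokrajp/ → jimsipopibaokrajp.
Rule 3 (intervocalic spirantization): /p/ is a stop between vowels /i/ and /o/, so it spirantizes to the fricative [f]. /p/ is a stop between vowels /o/ and /i/, so it spirantizes to the fricative [f]. /b/ is a stop between vowels /i/ and /a/, so it spirantizes to the fricative [v]. /jimsipopibaokrajp/ → jimsifofivaokrajp.
Rule 4 (nasal place assimilation): /m/ precedes the alveolar consonant /s/, so it assimilates in place to [n]. /jimsifofivaokrajp/ → jinsifofivaokrajp.
Rule 5 (final cluster simplification): /p/ is the second consonant of a word-final cluster /jp/, so it deletes. /jinsifofivaokrajp/ → jinsifofivaokraj.

jinsifofivaokraj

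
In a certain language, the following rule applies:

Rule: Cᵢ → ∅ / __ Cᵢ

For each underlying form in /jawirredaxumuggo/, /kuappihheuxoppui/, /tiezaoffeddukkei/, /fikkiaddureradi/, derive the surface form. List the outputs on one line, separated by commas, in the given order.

/jawirredaxumuggo/: /rr/ is a geminate; the first /r/ deletes. /gg/ is a geminate; the first /g/ deletes. → [jawiredaxumugo].
/kuappihheuxoppui/: /pp/ is a geminate; the first /p/ deletes. /hh/ is a geminate; the first /h/ deletes. /pp/ is a geminate; the first /p/ deletes. → [kuapiheuxopui].
/tiezaoffeddukkei/: /ff/ is a geminate; the first /f/ deletes. /dd/ is a geminate; the first /d/ deletes. /kk/ is a geminate; the first /k/ deletes. → [tiezaofedukei].
/fikkiaddureradi/: /kk/ is a geminate; the first /k/ deletes. /dd/ is a geminate; the first /d/ deletes. → [fikiadureradi].

jawiredaxumugo, kuapiheuxopui, tiezaofedukei, fikiadureradi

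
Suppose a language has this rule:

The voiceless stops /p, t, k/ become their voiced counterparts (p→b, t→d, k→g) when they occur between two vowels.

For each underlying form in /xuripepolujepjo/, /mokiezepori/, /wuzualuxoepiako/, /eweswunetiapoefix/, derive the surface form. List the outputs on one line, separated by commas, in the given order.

/xuripepolujepjo/: /p/ is a voiceless stop between vowels /i/ and /e/, so it voices to [b]. /p/ is a voiceless stop between vowels /e/ and /o/, so it voices to [b]. → [xuribebolujepjo].
/mokiezepori/: /k/ is a voiceless stop between vowels /o/ and /i/, so it voices to [g]. /p/ is a voiceless stop between vowels /e/ and /o/, so it voices to [b]. → [mogiezebori].
/wuzualuxoepiako/: /p/ is a voiceless stop between vowels /e/ and /i/, so it voices to [b]. /k/ is a voiceless stop between vowels /a/ and /o/, so it voices to [g]. → [wuzualuxoebiago].
/eweswunetiapoefix/: /t/ is a voiceless stop between vowels /e/ and /i/, so it voices to [d]. /p/ is a voiceless stop between vowels /a/ and /o/, so it voices to [b]. → [eweswunediaboefix].

xuribebolujepjo, mogiezebori, wuzualuxoebiago, eweswunediaboefix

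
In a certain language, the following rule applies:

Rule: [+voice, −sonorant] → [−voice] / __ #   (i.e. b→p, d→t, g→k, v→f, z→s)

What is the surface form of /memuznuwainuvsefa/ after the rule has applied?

memuznuwainuvsefa

No segment of /memuznuwainuvsefa/ meets the structural description of the rule, so the form surfaces unchanged.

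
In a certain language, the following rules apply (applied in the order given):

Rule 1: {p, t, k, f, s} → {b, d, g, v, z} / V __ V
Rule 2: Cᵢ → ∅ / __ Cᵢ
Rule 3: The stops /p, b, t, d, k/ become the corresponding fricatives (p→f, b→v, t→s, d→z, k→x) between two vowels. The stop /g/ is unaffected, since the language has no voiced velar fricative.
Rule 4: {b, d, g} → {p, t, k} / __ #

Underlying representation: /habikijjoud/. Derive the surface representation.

Rule 1 (intervocalic voicing): /k/ is a voiceless obstruent between vowels /i/ and /i/, so it voices to [g]. /habikijjoud/ → habigijjoud.
Rule 2 (degemination): /jj/ is a geminate; the first /j/ deletes. /habigijjoud/ → habigijoud.
Rule 3 (intervocalic spirantization): /b/ is a stop between vowels /a/ and /i/, so it spirantizes to the fricative [v]. /habigijoud/ → havigijoud.
Rule 4 (final devoicing): /d/ is a voiced stop in word-final position, so it devoices to [t]. /havigijoud/ → havigijout.

havigijout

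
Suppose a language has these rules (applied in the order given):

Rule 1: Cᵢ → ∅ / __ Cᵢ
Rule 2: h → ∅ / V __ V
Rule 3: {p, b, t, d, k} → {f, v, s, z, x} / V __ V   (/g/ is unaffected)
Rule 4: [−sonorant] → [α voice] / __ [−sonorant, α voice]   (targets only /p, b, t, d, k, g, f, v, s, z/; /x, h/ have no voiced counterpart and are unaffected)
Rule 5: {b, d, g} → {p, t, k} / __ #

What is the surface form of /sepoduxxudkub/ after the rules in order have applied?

sefozuxutkup

Rule 1 (degemination): /xx/ is a geminate; the first /x/ deletes. /sepoduxxudkub/ → sepoduxudkub.
Rule 2 (intervocalic h-deletion): no segment meets the environment; /sepoduxudkub/ is unchanged.
Rule 3 (intervocalic spirantization): /p/ is a stop between vowels /e/ and /o/, so it spirantizes to the fricative [f]. /d/ is a stop between vowels /o/ and /u/, so it spirantizes to the fricative [z]. /sepoduxudkub/ → sefozuxudkub.
Rule 4 (regressive voicing assimilation): /d/ precedes the voiceless obstruent /k/, so it devoices to [t] by assimilation. /sefozuxudkub/ → sefozuxutkub.
Rule 5 (final devoicing): /b/ is a voiced stop in word-final position, so it devoices to [p]. /sefozuxutkub/ → sefozuxutkup.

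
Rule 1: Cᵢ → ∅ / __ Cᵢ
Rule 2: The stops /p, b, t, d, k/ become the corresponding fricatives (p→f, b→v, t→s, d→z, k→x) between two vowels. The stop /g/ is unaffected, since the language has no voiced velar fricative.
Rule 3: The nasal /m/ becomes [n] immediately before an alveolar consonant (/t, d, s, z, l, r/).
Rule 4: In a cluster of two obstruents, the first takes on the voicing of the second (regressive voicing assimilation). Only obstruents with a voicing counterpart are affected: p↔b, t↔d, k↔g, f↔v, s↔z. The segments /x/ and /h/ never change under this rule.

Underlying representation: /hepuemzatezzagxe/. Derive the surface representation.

Rule 1 (degemination): /zz/ is a geminate; the first /z/ deletes. /hepuemzatezzagxe/ → hepuemzatezagxe.
Rule 2 (intervocalic spirantization): /p/ is a stop between vowels /e/ and /u/, so it spirantizes to the fricative [f]. /t/ is a stop between vowels /a/ and /e/, so it spirantizes to the fricative [s]. /hepuemzatezagxe/ → hefuemzasezagxe.
Rule 3 (nasal place assimilation): /m/ precedes the alveolar consonant /z/, so it assimilates in place to [n]. /hefuemzasezagxe/ → hefuenzasezagxe.
Rule 4 (regressive voicing assimilation): /g/ precedes the voiceless obstruent /x/, so it devoices to [k] by assimilation. /hefuenzasezagxe/ → hefuenzasezakxe.

hefuenzasezakxe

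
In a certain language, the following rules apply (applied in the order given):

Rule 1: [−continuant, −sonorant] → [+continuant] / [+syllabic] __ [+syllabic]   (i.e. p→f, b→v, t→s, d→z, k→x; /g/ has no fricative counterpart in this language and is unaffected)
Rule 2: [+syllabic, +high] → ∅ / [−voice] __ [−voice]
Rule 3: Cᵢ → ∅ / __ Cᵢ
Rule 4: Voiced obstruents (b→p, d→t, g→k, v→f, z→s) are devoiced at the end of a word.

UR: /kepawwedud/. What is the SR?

kefawezut

Rule 1 (intervocalic spirantization): /p/ is a stop between vowels /e/ and /a/, so it spirantizes to the fricative [f]. /d/ is a stop between vowels /e/ and /u/, so it spirantizes to the fricative [z]. /kepawwedud/ → kefawwezud.
Rule 2 (high vowel syncope): no segment meets the environment; /kefawwezud/ is unchanged.
Rule 3 (degemination): /ww/ is a geminate; the first /w/ deletes. /kefawwezud/ → kefawezud.
Rule 4 (final devoicing): /d/ is a voiced obstruent in word-final position, so it devoices to [t]. /kefawezud/ → kefawezut.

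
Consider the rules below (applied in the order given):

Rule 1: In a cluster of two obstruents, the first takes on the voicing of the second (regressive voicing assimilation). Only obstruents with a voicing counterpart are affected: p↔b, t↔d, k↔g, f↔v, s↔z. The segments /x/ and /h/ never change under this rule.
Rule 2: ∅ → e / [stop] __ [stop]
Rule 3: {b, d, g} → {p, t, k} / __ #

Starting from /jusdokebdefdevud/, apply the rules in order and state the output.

Rule 1 (regressive voicing assimilation): /s/ precedes the voiced obstruent /d/, so it voices to [z] by assimilation. /f/ precedes the voiced obstruent /d/, so it voices to [v] by assimilation. /jusdokebdefdevud/ → juzdokebdevdevud.
Rule 2 (stop-cluster e-epenthesis): /b/ and /d/ form a stop–stop cluster, so [e] is inserted between them. /juzdokebdevdevud/ → juzdokebedevdevud.
Rule 3 (final devoicing): /d/ is a voiced stop in word-final position, so it devoices to [t]. /juzdokebedevdevud/ → juzdokebedevdevut.

juzdokebedevdevut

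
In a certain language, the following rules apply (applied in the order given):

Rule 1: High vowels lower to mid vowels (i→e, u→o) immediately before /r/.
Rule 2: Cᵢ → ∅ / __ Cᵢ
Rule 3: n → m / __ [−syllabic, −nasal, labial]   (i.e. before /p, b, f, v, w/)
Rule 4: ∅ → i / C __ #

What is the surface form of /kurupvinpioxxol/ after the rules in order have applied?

Rule 1 (pre-rhotic lowering): /u/ is a high vowel immediately before /r/, so it lowers to [o]. /kurupvinpioxxol/ → korupvinpioxxol.
Rule 2 (degemination): /xx/ is a geminate; the first /x/ deletes. /korupvinpioxxol/ → korupvinpioxol.
Rule 3 (nasal place assimilation): /n/ precedes the labial consonant /p/, so it assimilates in place to [m]. /korupvinpioxol/ → korupvimpioxol.
Rule 4 (final i-epenthesis): the form ends in the consonant /l/, so [i] is inserted word-finally. /korupvimpioxol/ → korupvimpioxoli.

korupvimpioxoli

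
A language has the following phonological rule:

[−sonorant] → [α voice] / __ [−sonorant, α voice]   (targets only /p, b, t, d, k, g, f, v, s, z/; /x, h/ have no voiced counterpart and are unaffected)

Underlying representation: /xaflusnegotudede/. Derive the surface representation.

No segment of /xaflusnegotudede/ meets the structural description of the rule, so the form surfaces unchanged.

xaflusnegotudede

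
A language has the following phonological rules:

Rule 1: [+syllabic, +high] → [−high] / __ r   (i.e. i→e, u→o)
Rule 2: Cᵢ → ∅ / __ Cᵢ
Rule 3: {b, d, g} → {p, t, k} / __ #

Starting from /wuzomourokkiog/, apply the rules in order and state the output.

Rule 1 (pre-rhotic lowering): /u/ is a high vowel immediately before /r/, so it lowers to [o]. /wuzomourokkiog/ → wuzomoorokkiog.
Rule 2 (degemination): /kk/ is a geminate; the first /k/ deletes. /wuzomoorokkiog/ → wuzomoorokiog.
Rule 3 (final devoicing): /g/ is a voiced stop in word-final position, so it devoices to [k]. /wuzomoorokiog/ → wuzomoorokiok.

wuzomoorokiok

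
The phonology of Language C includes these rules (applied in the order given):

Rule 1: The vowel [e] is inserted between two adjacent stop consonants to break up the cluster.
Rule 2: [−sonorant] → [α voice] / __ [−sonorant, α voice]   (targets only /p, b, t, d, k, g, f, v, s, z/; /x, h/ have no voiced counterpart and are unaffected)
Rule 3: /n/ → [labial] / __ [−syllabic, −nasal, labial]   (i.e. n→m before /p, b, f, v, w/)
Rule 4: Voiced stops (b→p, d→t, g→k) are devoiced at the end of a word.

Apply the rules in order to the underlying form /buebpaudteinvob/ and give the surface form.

Rule 1 (stop-cluster e-epenthesis): /b/ and /p/ form a stop–stop cluster, so [e] is inserted between them. /d/ and /t/ form a stop–stop cluster, so [e] is inserted between them. /buebpaudteinvob/ → buebepaudeteinvob.
Rule 2 (regressive voicing assimilation): no segment meets the environment; /buebepaudeteinvob/ is unchanged.
Rule 3 (nasal place assimilation): /n/ precedes the labial consonant /v/, so it assimilates in place to [m]. /buebepaudeteinvob/ → buebepaudeteimvob.
Rule 4 (final devoicing): /b/ is a voiced stop in word-final position, so it devoices to [p]. /buebepaudeteimvob/ → buebepaudeteimvop.

buebepaudeteimvop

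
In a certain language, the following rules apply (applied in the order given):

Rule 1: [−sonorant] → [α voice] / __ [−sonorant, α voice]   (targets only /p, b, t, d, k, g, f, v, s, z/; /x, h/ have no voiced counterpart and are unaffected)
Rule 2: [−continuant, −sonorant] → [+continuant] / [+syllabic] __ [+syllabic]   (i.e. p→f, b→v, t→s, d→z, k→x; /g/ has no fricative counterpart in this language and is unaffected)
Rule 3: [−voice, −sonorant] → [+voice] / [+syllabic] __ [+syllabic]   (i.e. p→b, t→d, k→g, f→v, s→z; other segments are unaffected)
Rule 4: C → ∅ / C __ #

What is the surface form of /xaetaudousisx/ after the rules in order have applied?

xaezauzouzis

Rule 1 (regressive voicing assimilation): no segment meets the environment; /xaetaudousisx/ is unchanged.
Rule 2 (intervocalic spirantization): /t/ is a stop between vowels /e/ and /a/, so it spirantizes to the fricative [s]. /d/ is a stop between vowels /u/ and /o/, so it spirantizes to the fricative [z]. /xaetaudousisx/ → xaesauzousisx.
Rule 3 (intervocalic voicing): /s/ is a voiceless obstruent between vowels /e/ and /a/, so it voices to [z]. /s/ is a voiceless obstruent between vowels /u/ and /i/, so it voices to [z]. /xaesauzousisx/ → xaezauzouzisx.
Rule 4 (final cluster simplification): /x/ is the second consonant of a word-final cluster /sx/, so it deletes. /xaezauzouzisx/ → xaezauzouzis.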